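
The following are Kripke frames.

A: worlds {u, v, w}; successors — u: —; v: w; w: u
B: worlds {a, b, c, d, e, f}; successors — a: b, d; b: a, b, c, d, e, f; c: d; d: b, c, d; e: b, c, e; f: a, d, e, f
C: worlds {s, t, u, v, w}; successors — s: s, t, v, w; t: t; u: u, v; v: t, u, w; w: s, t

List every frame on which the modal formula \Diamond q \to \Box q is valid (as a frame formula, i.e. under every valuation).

A

Frame correspondent (Sahlqvist): \forall x \forall y \forall z (Rxy \wedge Rxz \to y = z) — i.e. partial functionality.
A: satisfies the condition.
B: fails — a sees both b and d.
C: fails — s sees both s and t.
Valid on: A.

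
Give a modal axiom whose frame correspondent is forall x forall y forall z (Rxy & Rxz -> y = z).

◇q → □q

The condition is partial functionality. The CD schema ◇q → □q defines it.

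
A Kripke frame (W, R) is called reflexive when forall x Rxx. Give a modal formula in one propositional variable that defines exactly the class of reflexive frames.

□q → q

This is reflexivity; the standard corresponding axiom is T: □q → q.
Suppose □q→q is valid. At any x set V(q)={w : Rxw}. Then □q holds at x, so q holds at x, i.e. Rxx.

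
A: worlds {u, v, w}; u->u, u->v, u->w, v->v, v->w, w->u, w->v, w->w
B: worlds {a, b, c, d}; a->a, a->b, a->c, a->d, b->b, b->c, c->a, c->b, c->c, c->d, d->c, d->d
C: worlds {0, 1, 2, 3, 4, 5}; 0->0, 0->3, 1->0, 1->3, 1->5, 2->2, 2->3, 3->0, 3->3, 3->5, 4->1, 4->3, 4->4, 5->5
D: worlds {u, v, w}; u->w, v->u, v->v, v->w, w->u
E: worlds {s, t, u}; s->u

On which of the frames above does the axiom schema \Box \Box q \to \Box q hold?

Frame correspondent (Sahlqvist): \forall x \forall y (Rxy \to \exists z (Rxz \wedge Rzy)) — i.e. density.
A: condition met.
B: condition met.
C: condition met.
D: fails — Ruw but no z with Ruz and Rzw.
E: fails — Rsu but no z with Rsz and Rzu.
Valid on: A, B, C.

A, B, C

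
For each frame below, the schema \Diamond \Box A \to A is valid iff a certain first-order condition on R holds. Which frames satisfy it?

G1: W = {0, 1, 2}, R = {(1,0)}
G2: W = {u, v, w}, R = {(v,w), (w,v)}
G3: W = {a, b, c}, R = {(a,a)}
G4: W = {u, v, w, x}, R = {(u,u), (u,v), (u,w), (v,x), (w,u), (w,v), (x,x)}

G2, G3

This is the axiom for symmetry; its first-order frame correspondent is \forall x \forall y (Rxy \to Ryx).
G1: fails — R10 but not R01.
G2: condition met.
G3: condition met.
G4: fails — Ruv but not Rvu.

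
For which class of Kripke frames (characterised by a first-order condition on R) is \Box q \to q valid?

This schema is the T axiom.
It corresponds to reflexivity: \forall x Rxx.

reflexivity: \forall x Rxx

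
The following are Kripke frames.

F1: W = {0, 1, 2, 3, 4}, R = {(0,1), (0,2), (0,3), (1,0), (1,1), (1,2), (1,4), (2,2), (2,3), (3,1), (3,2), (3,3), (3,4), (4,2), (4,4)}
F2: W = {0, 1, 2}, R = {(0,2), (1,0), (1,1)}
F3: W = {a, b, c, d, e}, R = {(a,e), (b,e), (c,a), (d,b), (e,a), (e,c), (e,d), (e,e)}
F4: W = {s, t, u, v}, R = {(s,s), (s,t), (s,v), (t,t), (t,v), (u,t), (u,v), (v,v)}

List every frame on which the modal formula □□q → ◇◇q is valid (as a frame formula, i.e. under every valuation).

F1, F3, F4

Frame correspondent (Sahlqvist): ∀x ∃w (xR²w ∧ xR²w) — i.e. a generalized confluence (Geach) condition.
F1: holds.
F2: fails — at 0 but no w with 0R²w and 0R²w.
F3: holds.
F4: holds.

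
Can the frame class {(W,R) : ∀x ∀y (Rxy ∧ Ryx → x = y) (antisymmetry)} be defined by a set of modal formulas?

Not modally definable

Any modally definable frame class is closed under surjective bounded morphisms.
The 4-cycle (worlds a,b,c,d with a→b→c→d→a) is antisymmetric. Sending even-indexed worlds to s and odd-indexed worlds to t is a surjective bounded morphism onto the two-world frame with s↔t, which is not antisymmetric.
So no modal formula (or set of formulas) defines exactly the antisymmetric frames.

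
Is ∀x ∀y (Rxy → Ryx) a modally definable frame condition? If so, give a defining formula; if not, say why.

The condition is symmetry. A defining modal formula is r → □◇r.

Definable; r → □◇r defines it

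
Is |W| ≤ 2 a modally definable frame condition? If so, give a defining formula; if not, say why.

No

If a class were modally definable it would be closed under disjoint unions (Goldblatt–Thomason).
Any modal formula valid on each of 3 disjoint one-world frames is valid on their disjoint union (validity is preserved under disjoint unions). Each one-world frame has |W|=1≤2, but the union has |W|=3.
So the class is not modally definable.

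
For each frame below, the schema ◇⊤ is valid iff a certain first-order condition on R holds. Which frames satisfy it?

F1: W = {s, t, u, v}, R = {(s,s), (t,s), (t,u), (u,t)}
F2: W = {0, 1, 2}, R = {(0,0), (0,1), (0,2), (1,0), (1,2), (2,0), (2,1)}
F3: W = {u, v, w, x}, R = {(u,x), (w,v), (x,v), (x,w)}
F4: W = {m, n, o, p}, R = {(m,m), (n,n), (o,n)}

F2

This is the axiom for seriality; its first-order frame correspondent is ∀x ∃y Rxy.
F1: fails — world v has no successor.
F2: holds.
F3: fails — world v has no successor.
F4: fails — world p has no successor.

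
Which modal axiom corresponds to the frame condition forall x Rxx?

□s → s

A defining formula is □s → s (the T axiom).
Suppose □s→s is valid. At any x set V(s)={w : Rxw}. Then □s holds at x, so s holds at x, i.e. Rxx.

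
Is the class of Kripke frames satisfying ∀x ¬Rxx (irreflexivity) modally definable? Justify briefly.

Any modally definable frame class is closed under surjective bounded morphisms.
The 4-cycle (worlds 0,1,2,3 with 0→1→2→3→0) is irreflexive, and the map sending every world to a single reflexive point • is a surjective bounded morphism (forth: every edge maps to (•,•); back: every world has a successor). So any modal formula valid on the 4-cycle is also valid on the reflexive point, which is not irreflexive.
So no modal formula (or set of formulas) defines exactly the irreflexive frames.

Not definable by any modal formula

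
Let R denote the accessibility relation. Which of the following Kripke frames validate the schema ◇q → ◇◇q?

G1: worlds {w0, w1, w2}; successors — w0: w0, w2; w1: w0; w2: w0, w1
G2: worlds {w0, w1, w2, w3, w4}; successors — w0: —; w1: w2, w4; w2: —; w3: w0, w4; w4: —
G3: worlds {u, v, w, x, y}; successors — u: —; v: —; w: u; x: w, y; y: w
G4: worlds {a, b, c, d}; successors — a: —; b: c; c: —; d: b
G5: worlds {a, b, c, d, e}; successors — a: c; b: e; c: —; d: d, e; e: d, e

This is the axiom for a generalized confluence (Geach) condition; its first-order frame correspondent is ∀x ∀y (xRy → ∃w (y = w ∧ xR²w)).
G1: fails — w2Rw1 but no w with w1=w and w2R²w.
G2: fails — w1Rw2 but no w with w2=w and w1R²w.
G3: fails — wRu but no t with u=t and wR²t.
G4: fails — bRc but no w with c=w and bR²w.
G5: fails — aRc but no w with c=w and aR²w.
Valid on no frame.

none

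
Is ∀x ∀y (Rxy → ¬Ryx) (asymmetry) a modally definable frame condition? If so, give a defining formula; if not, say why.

Not definable by any modal formula

Any modally definable frame class is closed under surjective bounded morphisms.
The 3-cycle (worlds w0,w1,w2 with w0→w1→w2→w0) is asymmetric. Mapping every world to a single reflexive point • is a surjective bounded morphism, and the reflexive point is not asymmetric (R•• but asymmetry requires ¬R••).
So no modal formula (or set of formulas) defines exactly the asymmetric frames.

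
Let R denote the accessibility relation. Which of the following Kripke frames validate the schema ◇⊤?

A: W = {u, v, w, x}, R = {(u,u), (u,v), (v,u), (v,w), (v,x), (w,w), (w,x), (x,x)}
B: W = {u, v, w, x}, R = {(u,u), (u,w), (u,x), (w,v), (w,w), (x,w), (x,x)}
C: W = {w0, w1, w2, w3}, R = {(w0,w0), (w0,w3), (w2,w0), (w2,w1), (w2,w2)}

The schema corresponds to seriality: ∀x ∃y Rxy.
A: condition met.
B: fails — world v has no successor.
C: fails — world w1 has no successor.
Valid on: A.

A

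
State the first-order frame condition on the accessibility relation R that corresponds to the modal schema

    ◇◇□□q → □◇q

This is a Sahlqvist (Geach-type) schema ◇^2□^2q → □^1◇^1q.
Minimal-valuation argument: fix x; take any y with xR^2y and any z with xR^1z. Set V(q) to the set of worlds R-reachable from y in exactly 2 steps. Then □^2q holds at y, so the antecedent holds at x; validity forces ◇^1q at z, giving a w with zR^1w and yR^2w.
First-order correspondent: ∀x ∀y ∀z ((xR²y ∧ xRz) → ∃w (yR²w ∧ zRw)).

∀x ∀y ∀z ((xR²y ∧ xRz) → ∃w (yR²w ∧ zRw))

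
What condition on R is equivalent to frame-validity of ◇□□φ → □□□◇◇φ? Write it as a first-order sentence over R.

∀x ∀y ∀z ((xRy ∧ xR³z) → ∃w (yR²w ∧ zR²w))

This is a Sahlqvist (Geach-type) schema ◇^1□^2φ → □^3◇^2φ.
Minimal-valuation argument: fix x; take any y with xR^1y and any z with xR^3z. Set V(φ) to the set of worlds R-reachable from y in exactly 2 steps. Then □^2φ holds at y, so the antecedent holds at x; validity forces ◇^2φ at z, giving a w with zR^2w and yR^2w.
First-order correspondent: ∀x ∀y ∀z ((xRy ∧ xR³z) → ∃w (yR²w ∧ zR²w)).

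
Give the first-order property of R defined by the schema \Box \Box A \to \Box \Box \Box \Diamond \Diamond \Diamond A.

\forall x \forall z (x R^3 z \to \exists w (x R^2 w \wedge z R^3 w))

This is a Sahlqvist (Geach-type) schema ◇^0□^2A → □^3◇^3A.
Minimal-valuation argument: fix x; take any y with xR^0y and any z with xR^3z. Set V(A) to the set of worlds R-reachable from y in exactly 2 steps. Then □^2A holds at y, so the antecedent holds at x; validity forces ◇^3A at z, giving a w with zR^3w and yR^2w.
First-order correspondent: \forall x \forall z (x R^3 z \to \exists w (x R^2 w \wedge z R^3 w)).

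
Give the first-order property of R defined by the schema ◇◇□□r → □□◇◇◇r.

∀x ∀y ∀z ((xR²y ∧ xR²z) → ∃w (yR²w ∧ zR³w))

This is a Sahlqvist (Geach-type) schema ◇^2□^2r → □^2◇^3r.
First-order correspondent: ∀x ∀y ∀z ((xR²y ∧ xR²z) → ∃w (yR²w ∧ zR³w)).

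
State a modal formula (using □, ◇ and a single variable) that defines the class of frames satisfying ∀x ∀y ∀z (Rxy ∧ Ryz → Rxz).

A defining formula is □p → □□p (the 4 axiom).
Suppose □p→□□p is valid. Take Rxy, Ryz and set V(p)={w : Rxw}. Then □p at x, so □□p at x, so □p at y, so p at z, i.e. Rxz.

□p → □□p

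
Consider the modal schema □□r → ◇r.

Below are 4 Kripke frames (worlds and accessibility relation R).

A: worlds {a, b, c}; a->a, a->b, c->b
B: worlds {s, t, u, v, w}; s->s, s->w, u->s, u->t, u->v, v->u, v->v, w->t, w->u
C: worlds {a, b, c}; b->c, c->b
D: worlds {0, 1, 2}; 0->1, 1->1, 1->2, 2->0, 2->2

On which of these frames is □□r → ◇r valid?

This is the axiom for a generalized confluence (Geach) condition; its first-order frame correspondent is ∀x ∃w (xR²w ∧ xRw).
A: fails — at b but no w with bR²w and bRw.
B: fails — at t but no w* with tR²w* and tRw*.
C: fails — at a but no w with aR²w and aRw.
D: satisfies the condition.

D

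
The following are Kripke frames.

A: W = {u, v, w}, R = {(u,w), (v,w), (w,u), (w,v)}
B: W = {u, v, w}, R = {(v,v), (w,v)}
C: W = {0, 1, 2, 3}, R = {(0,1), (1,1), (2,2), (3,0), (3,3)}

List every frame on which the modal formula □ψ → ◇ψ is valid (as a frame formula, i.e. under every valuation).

This is the axiom for seriality; its first-order frame correspondent is ∀x ∃y Rxy.
A: ✓.
B: fails — world u has no successor.
C: ✓.
Valid on: A, C.

A, C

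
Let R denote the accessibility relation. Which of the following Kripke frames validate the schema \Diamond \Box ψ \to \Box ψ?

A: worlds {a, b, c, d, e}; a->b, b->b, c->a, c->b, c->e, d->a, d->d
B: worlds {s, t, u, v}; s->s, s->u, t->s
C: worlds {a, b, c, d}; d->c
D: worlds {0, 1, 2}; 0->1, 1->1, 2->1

The schema corresponds to the Euclidean property: \forall x \forall y \forall z (Rxy \wedge Rxz \to Ryz).
A: fails — Rcb and Rce but not Rbe.
B: fails — Rsu and Rsu but not Ruu.
C: fails — Rdc and Rdc but not Rcc.
D: condition met.
Valid on: D.

D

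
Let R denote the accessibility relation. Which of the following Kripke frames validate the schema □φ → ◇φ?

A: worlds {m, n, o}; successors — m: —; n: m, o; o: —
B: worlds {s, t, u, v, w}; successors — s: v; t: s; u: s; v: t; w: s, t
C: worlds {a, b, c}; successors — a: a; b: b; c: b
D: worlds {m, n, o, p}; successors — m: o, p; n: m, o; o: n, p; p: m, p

B, C, D

This is the axiom for seriality; its first-order frame correspondent is ∀x ∃y Rxy.
A: fails — world m has no successor.
B: holds.
C: holds.
D: holds.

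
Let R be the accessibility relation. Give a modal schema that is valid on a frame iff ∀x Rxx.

The condition is reflexivity. The T schema □ψ → ψ defines it.
Suppose □ψ→ψ is valid. At any x set V(ψ)={w : Rxw}. Then □ψ holds at x, so ψ holds at x, i.e. Rxx.

□ψ → ψ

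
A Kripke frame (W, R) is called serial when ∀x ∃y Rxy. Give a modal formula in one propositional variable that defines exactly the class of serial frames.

□q → ◇q

A defining formula is □q → ◇q (the D axiom).
Suppose □q→◇q is valid. At any x set V(q)=W. Then □q at x, so ◇q at x, so x has a successor.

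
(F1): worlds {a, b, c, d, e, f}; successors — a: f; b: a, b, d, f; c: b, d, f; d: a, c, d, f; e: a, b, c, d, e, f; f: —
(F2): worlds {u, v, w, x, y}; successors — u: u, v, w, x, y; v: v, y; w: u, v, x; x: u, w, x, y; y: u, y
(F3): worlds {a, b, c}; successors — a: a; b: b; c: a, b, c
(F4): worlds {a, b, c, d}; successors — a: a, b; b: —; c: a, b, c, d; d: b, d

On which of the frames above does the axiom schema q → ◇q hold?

Frame correspondent (Sahlqvist): ∀x Rxx — i.e. reflexivity.
(F1): fails — world a does not see itself.
(F2): fails — world w does not see itself.
(F3): holds.
(F4): fails — world b does not see itself.
Valid on: (F3).

(F3)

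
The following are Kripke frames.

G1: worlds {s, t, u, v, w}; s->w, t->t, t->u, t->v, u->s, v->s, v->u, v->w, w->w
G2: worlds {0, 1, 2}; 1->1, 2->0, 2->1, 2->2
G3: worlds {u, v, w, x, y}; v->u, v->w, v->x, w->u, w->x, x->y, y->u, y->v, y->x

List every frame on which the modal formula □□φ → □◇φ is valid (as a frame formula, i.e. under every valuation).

Frame correspondent (Sahlqvist): ∀x ∀z (xRz → ∃w (xR²w ∧ zRw)) — i.e. a generalized confluence (Geach) condition.
G1: holds.
G2: fails — 2R0 but no w with 2R²w and 0Rw.
G3: fails — vRu but no t with vR²t and uRt.

G1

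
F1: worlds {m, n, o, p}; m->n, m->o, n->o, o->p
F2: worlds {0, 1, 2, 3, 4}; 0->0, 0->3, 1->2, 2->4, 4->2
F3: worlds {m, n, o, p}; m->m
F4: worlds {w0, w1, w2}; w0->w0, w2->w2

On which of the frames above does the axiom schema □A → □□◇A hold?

F3, F4

This is the axiom for a generalized confluence (Geach) condition; its first-order frame correspondent is ∀x ∀z (xR²z → ∃w (xRw ∧ zRw)).
F1: fails — mR²o but no w with mRw and oRw.
F2: fails — 0R²3 but no w with 0Rw and 3Rw.
F3: ✓.
F4: ✓.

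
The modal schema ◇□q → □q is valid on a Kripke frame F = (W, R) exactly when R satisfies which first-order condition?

the Euclidean property: ∀x ∀y ∀z (Rxy ∧ Rxz → Ryz)

This is frame-equivalent to ◇q → □◇q (substitute ¬q for q and contrapose).
Suppose ◇q→□◇q is valid. Take Rxy, Rxz and set V(q)={y}. Then ◇q at x, so □◇q at x, so ◇q at z, so some w with Rzw has q; w=y, i.e. Rzy. By symmetry of the argument, Ryz.
Conversely, on a frame with the Euclidean property the schema holds at every world under every valuation.
Frame condition: ∀x ∀y ∀z (Rxy ∧ Rxz → Ryz).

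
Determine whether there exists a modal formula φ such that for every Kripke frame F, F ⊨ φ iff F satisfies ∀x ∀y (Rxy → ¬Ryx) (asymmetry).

No — not modally definable

If a class were modally definable it would be closed under surjective bounded morphisms (Goldblatt–Thomason).
The 5-cycle (worlds a,b,c,d,e with a→b→c→d→e→a) is asymmetric. Mapping every world to a single reflexive point • is a surjective bounded morphism, and the reflexive point is not asymmetric (R•• but asymmetry requires ¬R••).
Hence asymmetry is not modally definable.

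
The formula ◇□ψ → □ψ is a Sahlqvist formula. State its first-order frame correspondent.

The Euclidean property

This is frame-equivalent to ◇ψ → □◇ψ (substitute ¬ψ for ψ and contrapose).
Suppose ◇ψ→□◇ψ is valid. Take Rxy, Rxz and set V(ψ)={y}. Then ◇ψ at x, so □◇ψ at x, so ◇ψ at z, so some w with Rzw has ψ; w=y, i.e. Rzy. By symmetry of the argument, Ryz.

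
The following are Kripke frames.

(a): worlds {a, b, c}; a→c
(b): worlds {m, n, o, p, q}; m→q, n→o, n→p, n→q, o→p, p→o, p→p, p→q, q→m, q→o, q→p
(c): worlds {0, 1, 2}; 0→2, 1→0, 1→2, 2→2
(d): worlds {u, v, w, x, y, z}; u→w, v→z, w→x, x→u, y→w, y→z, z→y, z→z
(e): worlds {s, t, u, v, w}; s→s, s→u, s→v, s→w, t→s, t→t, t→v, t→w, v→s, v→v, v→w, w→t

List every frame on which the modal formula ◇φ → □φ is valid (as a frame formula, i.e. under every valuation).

The schema corresponds to partial functionality: ∀x ∀y ∀z (Rxy ∧ Rxz → y = z).
(a): holds.
(b): fails — n sees both o and p.
(c): fails — 1 sees both 0 and 2.
(d): fails — y sees both w and z.
(e): fails — s sees both s and u.

(a)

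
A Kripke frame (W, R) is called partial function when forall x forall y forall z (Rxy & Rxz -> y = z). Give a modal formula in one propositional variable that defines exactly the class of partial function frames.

◇p → □p

A defining formula is ◇p → □p (the CD axiom).
Suppose ◇p→□p is valid. Take Rxy, Rxz and set V(p)={y}. Then ◇p at x, so □p at x, so p at z, i.e. z=y.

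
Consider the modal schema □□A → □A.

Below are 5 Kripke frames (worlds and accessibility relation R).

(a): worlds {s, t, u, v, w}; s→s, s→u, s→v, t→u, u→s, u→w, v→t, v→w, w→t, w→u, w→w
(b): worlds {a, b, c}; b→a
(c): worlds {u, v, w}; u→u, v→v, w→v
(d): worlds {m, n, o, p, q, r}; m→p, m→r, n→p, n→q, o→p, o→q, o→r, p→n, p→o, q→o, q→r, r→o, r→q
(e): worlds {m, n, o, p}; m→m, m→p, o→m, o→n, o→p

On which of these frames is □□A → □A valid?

The schema corresponds to density: ∀x ∀y (Rxy → ∃z (Rxz ∧ Rzy)).
(a): fails — Rtu but no z with Rtz and Rzu.
(b): fails — Rba but no z with Rbz and Rza.
(c): holds.
(d): fails — Rop but no z with Roz and Rzp.
(e): fails — Ron but no z with Roz and Rzn.
Valid on: (c).

(c)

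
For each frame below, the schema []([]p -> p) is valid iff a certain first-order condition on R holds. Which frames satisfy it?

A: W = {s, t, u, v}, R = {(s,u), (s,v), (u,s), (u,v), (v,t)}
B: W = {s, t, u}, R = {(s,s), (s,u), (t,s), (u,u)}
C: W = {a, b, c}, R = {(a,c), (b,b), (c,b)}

B

This is the axiom for shift-reflexivity; its first-order frame correspondent is forall x forall y (Rxy -> Ryy).
A: fails — Ruv but not Rvv.
B: satisfies the condition.
C: fails — Rac but not Rcc.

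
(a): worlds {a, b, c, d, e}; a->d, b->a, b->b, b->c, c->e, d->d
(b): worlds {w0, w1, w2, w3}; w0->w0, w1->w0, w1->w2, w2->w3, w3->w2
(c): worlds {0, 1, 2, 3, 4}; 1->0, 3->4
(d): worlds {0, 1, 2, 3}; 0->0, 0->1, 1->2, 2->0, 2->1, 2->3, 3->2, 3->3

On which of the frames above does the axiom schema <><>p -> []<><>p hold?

The schema corresponds to a generalized confluence (Geach) condition: forall x forall y forall z ((x R^2 y & xRz) -> exists w (y = w & z R^2 w)).
(a): fails — bR²a, bRa but no w with a=w and aR²w.
(b): fails — w1R²w0, w1Rw2 but no w with w0=w and w2R²w.
(c): satisfies the condition.
(d): fails — 0R²2, 0R1 but no w with 2=w and 1R²w.
Valid on: (c).

(c)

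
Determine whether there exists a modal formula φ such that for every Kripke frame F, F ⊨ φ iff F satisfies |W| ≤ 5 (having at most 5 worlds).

Modal frame validity is preserved under disjoint unions.
Any modal formula valid on each of 6 disjoint one-world frames is valid on their disjoint union (validity is preserved under disjoint unions). Each one-world frame has |W|=1≤5, but the union has |W|=6.
So the class is not modally definable.

Not definable by any modal formula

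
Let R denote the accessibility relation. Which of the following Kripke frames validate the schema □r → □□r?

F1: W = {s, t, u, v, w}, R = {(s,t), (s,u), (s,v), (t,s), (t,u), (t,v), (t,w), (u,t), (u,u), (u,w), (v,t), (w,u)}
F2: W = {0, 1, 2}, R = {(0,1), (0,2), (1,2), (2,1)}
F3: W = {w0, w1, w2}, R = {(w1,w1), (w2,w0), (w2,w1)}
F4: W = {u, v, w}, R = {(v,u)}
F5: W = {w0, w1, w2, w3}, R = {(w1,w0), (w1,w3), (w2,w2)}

Frame correspondent (Sahlqvist): ∀x ∀y ∀z (Rxy ∧ Ryz → Rxz) — i.e. transitivity.
F1: fails — Rtv and Rvt but not Rtt.
F2: fails — R12 and R21 but not R11.
F3: satisfies the condition.
F4: satisfies the condition.
F5: satisfies the condition.
Valid on: F3, F4, F5.

F3, F4, F5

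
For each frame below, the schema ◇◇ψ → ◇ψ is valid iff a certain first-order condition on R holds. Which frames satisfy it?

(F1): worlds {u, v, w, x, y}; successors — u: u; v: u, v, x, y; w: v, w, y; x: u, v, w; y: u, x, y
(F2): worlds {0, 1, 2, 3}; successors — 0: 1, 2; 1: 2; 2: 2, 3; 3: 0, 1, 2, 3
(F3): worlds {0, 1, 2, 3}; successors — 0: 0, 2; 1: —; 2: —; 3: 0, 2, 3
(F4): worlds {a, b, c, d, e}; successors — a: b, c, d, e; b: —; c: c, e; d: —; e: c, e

(F3), (F4)

The schema corresponds to transitivity: ∀x ∀y ∀z (Rxy ∧ Ryz → Rxz).
(F1): fails — Rxw and Rwy but not Rxy.
(F2): fails — R02 and R23 but not R03.
(F3): condition met.
(F4): condition met.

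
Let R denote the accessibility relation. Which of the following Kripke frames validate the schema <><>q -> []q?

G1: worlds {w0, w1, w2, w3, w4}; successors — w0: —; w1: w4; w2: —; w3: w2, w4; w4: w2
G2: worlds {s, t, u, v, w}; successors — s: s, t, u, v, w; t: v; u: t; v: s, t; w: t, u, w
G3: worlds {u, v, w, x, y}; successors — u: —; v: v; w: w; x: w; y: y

The schema corresponds to a generalized confluence (Geach) condition: forall x forall y forall z ((x R^2 y & xRz) -> exists w (y = w & z = w)).
G1: fails — w1R²w2, w1Rw4 but w2 ≠ w4.
G2: fails — sR²s, sRt but s ≠ t.
G3: holds.
Valid on: G3.

G3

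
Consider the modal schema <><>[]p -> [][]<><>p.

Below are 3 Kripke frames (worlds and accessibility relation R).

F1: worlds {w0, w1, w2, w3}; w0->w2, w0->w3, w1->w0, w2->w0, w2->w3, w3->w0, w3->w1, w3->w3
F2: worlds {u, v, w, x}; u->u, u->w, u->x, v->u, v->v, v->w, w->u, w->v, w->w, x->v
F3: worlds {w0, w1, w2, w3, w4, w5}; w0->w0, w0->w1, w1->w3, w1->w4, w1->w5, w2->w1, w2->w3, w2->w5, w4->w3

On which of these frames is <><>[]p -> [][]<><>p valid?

F2

Frame correspondent (Sahlqvist): forall x forall y forall z ((x R^2 y & x R^2 z) -> exists w (yRw & z R^2 w)) — i.e. a generalized confluence (Geach) condition.
F1: fails — w0R²w1, w0R²w1 but no w with w1Rw and w1R²w.
F2: holds.
F3: fails — w0R²w0, w0R²w1 but no w with w0Rw and w1R²w.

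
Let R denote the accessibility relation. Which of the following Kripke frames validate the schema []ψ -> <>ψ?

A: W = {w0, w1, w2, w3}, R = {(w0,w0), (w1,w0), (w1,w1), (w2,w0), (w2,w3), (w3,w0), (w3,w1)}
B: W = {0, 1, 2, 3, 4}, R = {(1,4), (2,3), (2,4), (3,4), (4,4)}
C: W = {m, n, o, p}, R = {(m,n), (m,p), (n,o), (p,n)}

A

The schema corresponds to seriality: forall x exists y Rxy.
A: satisfies the condition.
B: fails — world 0 has no successor.
C: fails — world o has no successor.
Valid on: A.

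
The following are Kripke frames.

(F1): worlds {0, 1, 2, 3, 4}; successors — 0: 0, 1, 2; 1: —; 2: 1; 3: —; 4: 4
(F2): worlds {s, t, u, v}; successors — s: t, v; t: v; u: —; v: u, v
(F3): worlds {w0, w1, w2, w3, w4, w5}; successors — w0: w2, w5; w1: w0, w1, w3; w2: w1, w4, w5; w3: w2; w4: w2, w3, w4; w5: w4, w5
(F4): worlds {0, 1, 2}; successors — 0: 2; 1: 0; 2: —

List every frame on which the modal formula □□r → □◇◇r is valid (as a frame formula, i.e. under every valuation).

(F3)

Frame correspondent (Sahlqvist): ∀x ∀z (xRz → ∃w (xR²w ∧ zR²w)) — i.e. a generalized confluence (Geach) condition.
(F1): fails — 0R1 but no w with 0R²w and 1R²w.
(F2): fails — vRu but no w with vR²w and uR²w.
(F3): satisfies the condition.
(F4): fails — 0R2 but no w with 0R²w and 2R²w.
Valid on: (F3).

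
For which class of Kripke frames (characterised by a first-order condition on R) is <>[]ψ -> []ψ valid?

the Euclidean property

Equivalently (dual form): ◇ψ → □◇ψ.
Suppose ◇ψ→□◇ψ is valid. Take Rxy, Rxz and set V(ψ)={y}. Then ◇ψ at x, so □◇ψ at x, so ◇ψ at z, so some w with Rzw has ψ; w=y, i.e. Rzy. By symmetry of the argument, Ryz.
Conversely, on a frame with the Euclidean property the schema holds at every world under every valuation.
So the correspondent is the Euclidean property.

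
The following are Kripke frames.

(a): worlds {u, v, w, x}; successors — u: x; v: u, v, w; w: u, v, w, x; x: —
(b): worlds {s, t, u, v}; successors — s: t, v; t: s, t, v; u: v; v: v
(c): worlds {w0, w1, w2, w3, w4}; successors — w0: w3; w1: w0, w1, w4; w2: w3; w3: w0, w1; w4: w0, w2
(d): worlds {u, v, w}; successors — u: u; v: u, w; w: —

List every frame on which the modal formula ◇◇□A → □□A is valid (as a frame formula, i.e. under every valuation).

(d)

This is the axiom for a generalized confluence (Geach) condition; its first-order frame correspondent is ∀x ∀y ∀z ((xR²y ∧ xR²z) → ∃w (yRw ∧ z = w)).
(a): fails — vR²u, vR²u but no t with uRt and u=t.
(b): fails — sR²s, sR²s but no w with sRw and s=w.
(c): fails — w0R²w0, w0R²w0 but no w with w0Rw and w0=w.
(d): satisfies the condition.
Valid on: (d).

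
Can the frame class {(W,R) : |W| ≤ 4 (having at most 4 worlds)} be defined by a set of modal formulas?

Not modally definable

Modal frame validity is preserved under disjoint unions.
Any modal formula valid on each of 5 disjoint one-world frames is valid on their disjoint union (validity is preserved under disjoint unions). Each one-world frame has |W|=1≤4, but the union has |W|=5.
So the class is not modally definable.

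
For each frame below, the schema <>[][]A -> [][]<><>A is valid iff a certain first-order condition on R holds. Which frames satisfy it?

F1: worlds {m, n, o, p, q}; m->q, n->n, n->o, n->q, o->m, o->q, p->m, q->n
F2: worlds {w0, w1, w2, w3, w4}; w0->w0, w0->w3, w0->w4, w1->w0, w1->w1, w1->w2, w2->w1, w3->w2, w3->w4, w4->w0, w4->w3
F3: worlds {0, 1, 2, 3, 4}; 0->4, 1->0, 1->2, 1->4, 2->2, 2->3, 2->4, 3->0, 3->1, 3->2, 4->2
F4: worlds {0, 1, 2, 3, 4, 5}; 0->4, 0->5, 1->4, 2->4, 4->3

F1, F2, F3

The schema corresponds to a generalized confluence (Geach) condition: forall x forall y forall z ((xRy & x R^2 z) -> exists w (y R^2 w & z R^2 w)).
F1: condition met.
F2: condition met.
F3: condition met.
F4: fails — 0R4, 0R²3 but no w with 4R²w and 3R²w.
Valid on: F1, F2, F3.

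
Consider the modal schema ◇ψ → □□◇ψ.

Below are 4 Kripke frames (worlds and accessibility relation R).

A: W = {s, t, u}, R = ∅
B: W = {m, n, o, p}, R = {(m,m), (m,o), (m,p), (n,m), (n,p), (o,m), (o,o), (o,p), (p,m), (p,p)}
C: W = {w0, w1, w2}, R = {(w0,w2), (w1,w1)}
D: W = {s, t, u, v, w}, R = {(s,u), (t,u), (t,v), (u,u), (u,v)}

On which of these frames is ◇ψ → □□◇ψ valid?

A, C

Frame correspondent (Sahlqvist): ∀x ∀y ∀z ((xRy ∧ xR²z) → ∃w (y = w ∧ zRw)) — i.e. a generalized confluence (Geach) condition.
A: ✓.
B: fails — mRo, mR²p but no w with o=w and pRw.
C: ✓.
D: fails — sRu, sR²v but no w* with u=w* and vRw*.
Valid on: A, C.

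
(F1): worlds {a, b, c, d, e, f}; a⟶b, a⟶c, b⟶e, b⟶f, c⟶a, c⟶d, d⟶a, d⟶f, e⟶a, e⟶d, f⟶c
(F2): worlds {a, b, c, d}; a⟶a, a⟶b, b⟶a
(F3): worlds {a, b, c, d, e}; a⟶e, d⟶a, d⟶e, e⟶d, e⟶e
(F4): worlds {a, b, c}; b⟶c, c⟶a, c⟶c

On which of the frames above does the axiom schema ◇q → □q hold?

The schema corresponds to partial functionality: ∀x ∀y ∀z (Rxy ∧ Rxz → y = z).
(F1): fails — a sees both b and c.
(F2): fails — a sees both a and b.
(F3): fails — d sees both a and e.
(F4): fails — c sees both a and c.

none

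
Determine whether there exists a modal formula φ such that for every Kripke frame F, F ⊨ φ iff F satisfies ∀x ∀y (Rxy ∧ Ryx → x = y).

Not modally definable

Any modally definable frame class is closed under surjective bounded morphisms.
The 8-cycle (worlds w0,w1,w2,w3,w4,w5,w6,w7 with w0→w1→w2→w3→w4→w5→w6→w7→w0) is antisymmetric. Sending even-indexed worlds to a and odd-indexed worlds to b is a surjective bounded morphism onto the two-world frame with a↔b, which is not antisymmetric.
So no modal formula (or set of formulas) defines exactly the antisymmetric frames.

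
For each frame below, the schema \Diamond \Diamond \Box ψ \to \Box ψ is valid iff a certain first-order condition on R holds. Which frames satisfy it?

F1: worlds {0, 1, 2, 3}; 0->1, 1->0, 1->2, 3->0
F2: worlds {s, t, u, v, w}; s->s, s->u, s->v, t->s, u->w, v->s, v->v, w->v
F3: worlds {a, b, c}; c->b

The schema corresponds to a generalized confluence (Geach) condition: \forall x \forall y \forall z ((x R^2 y \wedge xRz) \to \exists w (yRw \wedge z = w)).
F1: fails — 0R²2, 0R1 but no w with 2Rw and 1=w.
F2: fails — sR²u, sRs but no w* with uRw* and s=w*.
F3: holds.

F3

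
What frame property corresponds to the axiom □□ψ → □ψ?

Density

Suppose □□ψ→□ψ is valid. Take Rxy and set V(ψ)={w : xR²w}. Then □□ψ at x, so □ψ at x, so ψ at y, i.e. ∃z(Rxz∧Rzy).
The converse is a direct semantic check.
So the correspondent is density.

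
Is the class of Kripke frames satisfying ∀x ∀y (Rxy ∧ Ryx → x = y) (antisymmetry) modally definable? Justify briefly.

Modal frame validity is preserved under surjective bounded morphisms.
The 4-cycle (worlds s,t,u,v with s→t→u→v→s) is antisymmetric. Sending even-indexed worlds to s and odd-indexed worlds to t is a surjective bounded morphism onto the two-world frame with s↔t, which is not antisymmetric.
So no modal formula (or set of formulas) defines exactly the antisymmetric frames.

Not definable by any modal formula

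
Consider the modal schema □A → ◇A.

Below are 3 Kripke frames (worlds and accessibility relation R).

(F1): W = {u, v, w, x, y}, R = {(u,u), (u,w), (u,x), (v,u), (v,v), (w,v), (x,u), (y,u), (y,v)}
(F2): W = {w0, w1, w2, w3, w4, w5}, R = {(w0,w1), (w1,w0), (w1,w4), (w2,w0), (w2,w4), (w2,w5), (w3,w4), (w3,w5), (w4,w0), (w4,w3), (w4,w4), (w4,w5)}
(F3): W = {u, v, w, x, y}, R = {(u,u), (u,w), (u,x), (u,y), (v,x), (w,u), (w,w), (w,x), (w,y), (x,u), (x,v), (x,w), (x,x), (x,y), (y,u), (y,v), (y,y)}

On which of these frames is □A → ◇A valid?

The schema corresponds to seriality: ∀x ∃y Rxy.
(F1): ✓.
(F2): fails — world w5 has no successor.
(F3): ✓.
Valid on: (F1), (F3).

(F1), (F3)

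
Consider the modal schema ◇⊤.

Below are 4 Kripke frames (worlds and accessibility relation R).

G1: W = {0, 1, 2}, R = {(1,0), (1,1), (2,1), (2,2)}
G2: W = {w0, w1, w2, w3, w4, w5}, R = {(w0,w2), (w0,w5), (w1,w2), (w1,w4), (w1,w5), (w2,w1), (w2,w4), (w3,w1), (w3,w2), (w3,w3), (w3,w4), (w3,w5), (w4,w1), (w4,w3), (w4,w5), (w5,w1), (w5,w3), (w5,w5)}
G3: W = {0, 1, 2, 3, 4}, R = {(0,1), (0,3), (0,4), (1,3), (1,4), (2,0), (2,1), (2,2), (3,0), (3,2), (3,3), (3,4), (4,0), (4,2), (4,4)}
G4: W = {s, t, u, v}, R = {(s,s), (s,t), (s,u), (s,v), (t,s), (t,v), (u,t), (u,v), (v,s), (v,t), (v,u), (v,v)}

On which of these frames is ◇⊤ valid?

G2, G3, G4

This is the axiom for seriality; its first-order frame correspondent is ∀x ∃y Rxy.
G1: fails — world 0 has no successor.
G2: ✓.
G3: ✓.
G4: ✓.
Valid on: G2, G3, G4.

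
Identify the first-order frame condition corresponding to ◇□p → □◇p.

Convergence

Suppose ◇□p→□◇p is valid. Take Rxy, Rxz and set V(p)={w : Ryw}. Then □p at y so ◇□p at x, so □◇p at x, so ◇p at z, giving w with Rzw and Ryw.
Conversely, any frame satisfying ∀x ∀y ∀z (Rxy ∧ Rxz → ∃w (Ryw ∧ Rzw)) validates the schema.
So the correspondent is convergence.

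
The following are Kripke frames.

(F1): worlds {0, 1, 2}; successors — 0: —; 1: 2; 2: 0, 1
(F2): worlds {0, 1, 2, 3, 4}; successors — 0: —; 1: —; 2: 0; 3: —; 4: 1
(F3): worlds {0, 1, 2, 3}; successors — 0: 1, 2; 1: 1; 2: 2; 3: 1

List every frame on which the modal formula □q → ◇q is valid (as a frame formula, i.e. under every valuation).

(F3)

This is the axiom for seriality; its first-order frame correspondent is ∀x ∃y Rxy.
(F1): fails — world 0 has no successor.
(F2): fails — world 0 has no successor.
(F3): condition met.
Valid on: (F3).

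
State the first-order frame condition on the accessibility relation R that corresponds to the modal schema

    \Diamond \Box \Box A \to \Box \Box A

\forall x \forall y \forall z ((xRy \wedge x R^2 z) \to \exists w (y R^2 w \wedge z = w))

This is a Sahlqvist (Geach-type) schema ◇^1□^2A → □^2◇^0A.
Minimal-valuation argument: fix x; take any y with xR^1y and any z with xR^2z. Set V(A) to the set of worlds R-reachable from y in exactly 2 steps. Then □^2A holds at y, so the antecedent holds at x; validity forces ◇^0A at z, giving a w with zR^0w and yR^2w.
First-order correspondent: \forall x \forall y \forall z ((xRy \wedge x R^2 z) \to \exists w (y R^2 w \wedge z = w)).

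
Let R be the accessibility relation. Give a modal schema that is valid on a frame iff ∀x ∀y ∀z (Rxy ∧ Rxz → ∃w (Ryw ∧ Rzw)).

◇□r → □◇r

A defining formula is ◇□r → □◇r (the .2 axiom).
Suppose ◇□r→□◇r is valid. Take Rxy, Rxz and set V(r)={w : Ryw}. Then □r at y so ◇□r at x, so □◇r at x, so ◇r at z, giving w with Rzw and Ryw.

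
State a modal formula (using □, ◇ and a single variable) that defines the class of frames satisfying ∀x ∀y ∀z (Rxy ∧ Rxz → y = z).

◇q → □q

The condition is partial functionality. The CD schema ◇q → □q defines it.
Suppose ◇q→□q is valid. Take Rxy, Rxz and set V(q)={y}. Then ◇q at x, so □q at x, so q at z, i.e. z=y.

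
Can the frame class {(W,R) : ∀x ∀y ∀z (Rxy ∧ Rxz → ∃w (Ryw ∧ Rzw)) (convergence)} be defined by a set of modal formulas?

Definable; ◇□q → □◇q defines it

This is a Sahlqvist condition; the .2 axiom ◇□q → □◇q defines it.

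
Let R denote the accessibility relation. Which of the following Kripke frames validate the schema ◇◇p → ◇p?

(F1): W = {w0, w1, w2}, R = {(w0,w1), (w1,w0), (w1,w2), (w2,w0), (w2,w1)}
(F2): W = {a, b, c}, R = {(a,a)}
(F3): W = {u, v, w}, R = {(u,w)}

Frame correspondent (Sahlqvist): ∀x ∀y ∀z (Rxy ∧ Ryz → Rxz) — i.e. transitivity.
(F1): fails — Rw1w2 and Rw2w1 but not Rw1w1.
(F2): holds.
(F3): holds.
Valid on: (F2), (F3).

(F2), (F3)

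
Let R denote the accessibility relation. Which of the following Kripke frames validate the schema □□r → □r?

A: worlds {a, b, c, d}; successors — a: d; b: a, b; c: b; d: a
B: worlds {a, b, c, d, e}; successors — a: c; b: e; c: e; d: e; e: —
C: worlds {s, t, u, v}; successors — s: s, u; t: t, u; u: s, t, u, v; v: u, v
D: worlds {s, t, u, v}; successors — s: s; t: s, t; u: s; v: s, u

C

The schema corresponds to density: ∀x ∀y (Rxy → ∃z (Rxz ∧ Rzy)).
A: fails — Rad but no z with Raz and Rzd.
B: fails — Rac but no z with Raz and Rzc.
C: holds.
D: fails — Rvu but no z with Rvz and Rzu.
Valid on: C.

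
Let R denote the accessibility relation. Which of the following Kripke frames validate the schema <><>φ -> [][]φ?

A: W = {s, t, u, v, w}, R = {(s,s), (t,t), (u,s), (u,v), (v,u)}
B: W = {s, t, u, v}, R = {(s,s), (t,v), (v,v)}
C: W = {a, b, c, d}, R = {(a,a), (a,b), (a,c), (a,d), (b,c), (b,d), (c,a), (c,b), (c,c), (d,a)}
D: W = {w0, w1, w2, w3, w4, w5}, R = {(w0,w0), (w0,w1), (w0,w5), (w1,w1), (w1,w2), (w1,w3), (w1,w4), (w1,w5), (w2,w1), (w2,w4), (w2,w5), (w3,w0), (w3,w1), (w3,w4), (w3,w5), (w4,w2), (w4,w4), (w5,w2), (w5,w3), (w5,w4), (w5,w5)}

B

Frame correspondent (Sahlqvist): forall x forall y forall z ((x R^2 y & x R^2 z) -> exists w (y = w & z = w)) — i.e. a generalized confluence (Geach) condition.
A: fails — uR²s, uR²u but s ≠ u.
B: condition met.
C: fails — aR²a, aR²b but a ≠ b.
D: fails — w0R²w0, w0R²w1 but w0 ≠ w1.
Valid on: B.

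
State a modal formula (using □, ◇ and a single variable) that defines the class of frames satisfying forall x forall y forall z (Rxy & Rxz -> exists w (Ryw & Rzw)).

A defining formula is ◇□r → □◇r (the .2 axiom).
Suppose ◇□r→□◇r is valid. Take Rxy, Rxz and set V(r)={w : Ryw}. Then □r at y so ◇□r at x, so □◇r at x, so ◇r at z, giving w with Rzw and Ryw.

◇□r → □◇r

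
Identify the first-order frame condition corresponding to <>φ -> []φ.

This is the CD axiom.
Its frame correspondent is partial functionality — forall x forall y forall z (Rxy & Rxz -> y = z).

partial functionality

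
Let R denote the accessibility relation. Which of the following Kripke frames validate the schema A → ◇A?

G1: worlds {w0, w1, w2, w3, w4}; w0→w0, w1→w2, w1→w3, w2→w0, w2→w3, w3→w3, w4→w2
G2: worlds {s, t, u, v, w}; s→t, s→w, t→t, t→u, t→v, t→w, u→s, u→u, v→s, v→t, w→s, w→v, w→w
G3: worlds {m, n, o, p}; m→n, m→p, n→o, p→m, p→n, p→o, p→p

The schema corresponds to reflexivity: ∀x Rxx.
G1: fails — world w1 does not see itself.
G2: fails — world s does not see itself.
G3: fails — world m does not see itself.
Valid on no frame.

none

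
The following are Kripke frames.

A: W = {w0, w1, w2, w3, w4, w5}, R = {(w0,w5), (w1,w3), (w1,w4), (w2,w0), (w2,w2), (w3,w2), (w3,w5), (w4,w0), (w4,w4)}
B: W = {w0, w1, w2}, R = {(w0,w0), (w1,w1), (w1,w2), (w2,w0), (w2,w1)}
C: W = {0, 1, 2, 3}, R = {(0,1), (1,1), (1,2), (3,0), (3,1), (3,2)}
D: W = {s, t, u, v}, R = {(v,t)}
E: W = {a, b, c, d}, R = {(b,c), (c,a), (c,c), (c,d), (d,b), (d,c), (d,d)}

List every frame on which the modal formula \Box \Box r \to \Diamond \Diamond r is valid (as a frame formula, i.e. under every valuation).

B

The schema corresponds to a generalized confluence (Geach) condition: \forall x \exists w (x R^2 w \wedge x R^2 w).
A: fails — at w0 but no w with w0R²w and w0R²w.
B: ✓.
C: fails — at 2 but no w with 2R²w and 2R²w.
D: fails — at s but no w with sR²w and sR²w.
E: fails — at a but no w with aR²w and aR²w.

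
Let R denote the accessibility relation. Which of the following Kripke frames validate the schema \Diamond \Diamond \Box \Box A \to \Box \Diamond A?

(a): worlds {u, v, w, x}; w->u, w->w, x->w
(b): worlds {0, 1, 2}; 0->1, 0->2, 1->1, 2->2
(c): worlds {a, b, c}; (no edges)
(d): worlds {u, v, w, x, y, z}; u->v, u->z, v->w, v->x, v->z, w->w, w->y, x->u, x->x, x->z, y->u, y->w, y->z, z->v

Frame correspondent (Sahlqvist): \forall x \forall y \forall z ((x R^2 y \wedge xRz) \to \exists w (y R^2 w \wedge zRw)) — i.e. a generalized confluence (Geach) condition.
(a): fails — wR²u, wRu but no t with uR²t and uRt.
(b): fails — 0R²1, 0R2 but no w with 1R²w and 2Rw.
(c): ✓.
(d): fails — uR²w, uRz but no t with wR²t and zRt.
Valid on: (c).

(c)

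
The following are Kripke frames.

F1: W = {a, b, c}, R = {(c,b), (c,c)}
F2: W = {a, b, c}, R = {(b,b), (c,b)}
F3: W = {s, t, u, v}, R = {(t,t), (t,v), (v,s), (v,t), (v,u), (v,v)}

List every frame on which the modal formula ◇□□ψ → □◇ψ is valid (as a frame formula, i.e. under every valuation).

The schema corresponds to a generalized confluence (Geach) condition: ∀x ∀y ∀z ((xRy ∧ xRz) → ∃w (yR²w ∧ zRw)).
F1: fails — cRb, cRb but no w with bR²w and bRw.
F2: ✓.
F3: fails — vRs, vRs but no w with sR²w and sRw.
Valid on: F2.

F2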